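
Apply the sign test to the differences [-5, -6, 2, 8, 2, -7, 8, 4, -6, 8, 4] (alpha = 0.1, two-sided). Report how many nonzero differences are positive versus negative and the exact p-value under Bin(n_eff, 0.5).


Step 1: Discard zero differences. Original n = 11; n_eff = number of nonzero differences = 11.
Nonzero differences (with sign): -5, -6, +2, +8, +2, -7, +8, +4, -6, +8, +4
Step 2: Count signs: positive = 7, negative = 4.
Step 3: Under H0: P(positive) = 0.5, so the number of positives S ~ Bin(11, 0.5).
Step 4: Two-sided exact p-value = sum of Bin(11,0.5) probabilities at or below the observed probability = 0.548828.
Step 5: alpha = 0.1. fail to reject H0.

n_eff = 11, pos = 7, neg = 4, p = 0.548828, fail to reject H0.


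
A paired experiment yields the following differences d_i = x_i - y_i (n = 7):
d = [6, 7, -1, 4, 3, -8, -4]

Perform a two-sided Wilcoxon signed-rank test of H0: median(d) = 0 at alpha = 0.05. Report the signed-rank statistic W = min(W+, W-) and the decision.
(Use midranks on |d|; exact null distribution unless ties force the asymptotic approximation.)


Step 1: Drop any zero differences (none here) and take |d_i|.
|d| = [6, 7, 1, 4, 3, 8, 4]
Step 2: Midrank |d_i| (ties get averaged ranks).
ranks: |6|->5, |7|->6, |1|->1, |4|->3.5, |3|->2, |8|->7, |4|->3.5
Step 3: Attach original signs; sum ranks with positive sign and with negative sign.
W+ = 5 + 6 + 3.5 + 2 = 16.5
W- = 1 + 7 + 3.5 = 11.5
(Check: W+ + W- = 28 should equal n(n+1)/2 = 28.)
Step 4: Test statistic W = min(W+, W-) = 11.5.
Step 5: Ties in |d|, so use the tie-corrected normal approximation.
        E[W] = n(n+1)/4 = 7*8/4 = 14.
        Tie groups: |d|=4 (t=2); sum(t^3 - t) = 6.
        Var[W] = n(n+1)(2n+1)/24 - sum(t^3-t)/48 = 840/24 - 6/48 = 34.875.
        z = (W - E[W]) / sqrt(Var[W]) = (11.5 - 14) / 5.9055 = -0.4233.
        Two-sided p = 2*Phi(z) = 0.672052.
Step 6: alpha = 0.05. fail to reject H0.

W+ = 16.5, W- = 11.5, W = min = 11.5, p = 0.672052, fail to reject H0.


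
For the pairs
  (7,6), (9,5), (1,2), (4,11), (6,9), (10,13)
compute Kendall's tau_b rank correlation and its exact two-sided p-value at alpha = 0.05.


Step 1: Enumerate the 15 unordered pairs (i,j) with i<j and classify each by sign(x_j-x_i) * sign(y_j-y_i).
  (1,2):dx=+2,dy=-1->D; (1,3):dx=-6,dy=-4->C; (1,4):dx=-3,dy=+5->D; (1,5):dx=-1,dy=+3->D
  (1,6):dx=+3,dy=+7->C; (2,3):dx=-8,dy=-3->C; (2,4):dx=-5,dy=+6->D; (2,5):dx=-3,dy=+4->D
  (2,6):dx=+1,dy=+8->C; (3,4):dx=+3,dy=+9->C; (3,5):dx=+5,dy=+7->C; (3,6):dx=+9,dy=+11->C
  (4,5):dx=+2,dy=-2->D; (4,6):dx=+6,dy=+2->C; (5,6):dx=+4,dy=+4->C
Step 2: C = 9, D = 6, total pairs = 15.
Step 3: tau = (C - D)/(n(n-1)/2) = (9 - 6)/15 = 0.200000.
Step 4: Exact two-sided p-value (enumerate n! = 720 permutations of y under H0): p = 0.719444.
Step 5: alpha = 0.05. fail to reject H0.

tau_b = 0.2000 (C=9, D=6), p = 0.719444, fail to reject H0.


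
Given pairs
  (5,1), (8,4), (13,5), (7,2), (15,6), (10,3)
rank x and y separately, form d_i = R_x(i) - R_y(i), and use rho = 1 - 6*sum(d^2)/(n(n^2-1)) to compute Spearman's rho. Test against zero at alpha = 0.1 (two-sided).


Step 1: Rank x and y separately (midranks; no ties here).
rank(x): 5->1, 8->3, 13->5, 7->2, 15->6, 10->4
rank(y): 1->1, 4->4, 5->5, 2->2, 6->6, 3->3
Step 2: d_i = R_x(i) - R_y(i); compute d_i^2.
  (1-1)^2=0, (3-4)^2=1, (5-5)^2=0, (2-2)^2=0, (6-6)^2=0, (4-3)^2=1
sum(d^2) = 2.
Step 3: rho = 1 - 6*2 / (6*(6^2 - 1)) = 1 - 12/210 = 0.942857.
Step 4: Under H0, t = rho * sqrt((n-2)/(1-rho^2)) = 5.6595 ~ t(4).
Step 5: Two-sided p-value from the t-distribution with 4 df = 0.004805.
Step 6: alpha = 0.1. reject H0.

rho = 0.9429, p = 0.004805, reject H0 at alpha = 0.1.


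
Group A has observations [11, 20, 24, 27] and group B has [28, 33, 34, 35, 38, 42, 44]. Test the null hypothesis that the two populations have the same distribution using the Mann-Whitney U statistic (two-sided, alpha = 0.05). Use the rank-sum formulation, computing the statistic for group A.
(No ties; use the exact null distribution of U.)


Step 1: Combine and sort all 11 observations; assign midranks.
sorted (value, group): (11,X), (20,X), (24,X), (27,X), (28,Y), (33,Y), (34,Y), (35,Y), (38,Y), (42,Y), (44,Y)
ranks: 11->1, 20->2, 24->3, 27->4, 28->5, 33->6, 34->7, 35->8, 38->9, 42->10, 44->11
Step 2: Rank sum for X: R1 = 1 + 2 + 3 + 4 = 10.
Step 3: U_X = R1 - n1(n1+1)/2 = 10 - 4*5/2 = 10 - 10 = 0.
       U_Y = n1*n2 - U_X = 28 - 0 = 28.
Step 4: No ties, so the exact null distribution of U (based on enumerating the C(11,4) = 330 equally likely rank assignments) gives the two-sided p-value.
Step 5: p-value = 0.006061; compare to alpha = 0.05. reject H0.

U_X = 0, p = 0.006061, reject H0 at alpha = 0.05.


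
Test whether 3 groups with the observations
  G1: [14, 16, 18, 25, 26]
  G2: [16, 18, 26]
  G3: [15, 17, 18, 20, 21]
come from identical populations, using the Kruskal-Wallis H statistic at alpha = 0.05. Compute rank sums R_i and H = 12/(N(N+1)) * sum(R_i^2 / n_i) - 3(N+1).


Step 1: Combine all N = 13 observations and assign midranks.
sorted (value, group, rank): (14,G1,1), (15,G3,2), (16,G1,3.5), (16,G2,3.5), (17,G3,5), (18,G1,7), (18,G2,7), (18,G3,7), (20,G3,9), (21,G3,10), (25,G1,11), (26,G1,12.5), (26,G2,12.5)
Step 2: Sum ranks within each group.
R_1 = 35 (n_1 = 5)
R_2 = 23 (n_2 = 3)
R_3 = 33 (n_3 = 5)
Step 3: H = 12/(N(N+1)) * sum(R_i^2/n_i) - 3(N+1)
     = 12/(13*14) * (35^2/5 + 23^2/3 + 33^2/5) - 3*14
     = 0.065934 * 639.133 - 42
     = 0.140659.
Step 4: Ties present; correction factor C = 1 - 36/(13^3 - 13) = 0.983516. Corrected H = 0.140659 / 0.983516 = 0.143017.
Step 5: Under H0, H ~ chi^2(2); p-value = 0.930988.
Step 6: alpha = 0.05. fail to reject H0.

H = 0.1430, df = 2, p = 0.930988, fail to reject H0.


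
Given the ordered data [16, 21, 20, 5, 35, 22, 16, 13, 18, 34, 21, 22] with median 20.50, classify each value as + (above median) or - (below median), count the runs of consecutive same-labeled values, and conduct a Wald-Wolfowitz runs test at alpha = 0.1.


Step 1: Compute median = 20.50; label A = above, B = below.
Labels in order: BABBAABBBAAA  (n_A = 6, n_B = 6)
Step 2: Count runs R = 6.
Step 3: Under H0 (random ordering), E[R] = 2*n_A*n_B/(n_A+n_B) + 1 = 2*6*6/12 + 1 = 7.0000.
        Var[R] = 2*n_A*n_B*(2*n_A*n_B - n_A - n_B) / ((n_A+n_B)^2 * (n_A+n_B-1)) = 4320/1584 = 2.7273.
        SD[R] = 1.6514.
Step 4: Continuity-corrected z = (R + 0.5 - E[R]) / SD[R] = (6 + 0.5 - 7.0000) / 1.6514 = -0.3028.
Step 5: Two-sided p-value via normal approximation = 2*(1 - Phi(|z|)) = 0.762069.
Step 6: alpha = 0.1. fail to reject H0.

R = 6, z = -0.3028, p = 0.762069, fail to reject H0.


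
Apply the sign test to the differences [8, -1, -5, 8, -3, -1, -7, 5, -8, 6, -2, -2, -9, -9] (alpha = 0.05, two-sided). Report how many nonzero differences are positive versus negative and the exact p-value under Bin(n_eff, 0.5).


Step 1: Discard zero differences. Original n = 14; n_eff = number of nonzero differences = 14.
Nonzero differences (with sign): +8, -1, -5, +8, -3, -1, -7, +5, -8, +6, -2, -2, -9, -9
Step 2: Count signs: positive = 4, negative = 10.
Step 3: Under H0: P(positive) = 0.5, so the number of positives S ~ Bin(14, 0.5).
Step 4: Two-sided exact p-value = sum of Bin(14,0.5) probabilities at or below the observed probability = 0.179565.
Step 5: alpha = 0.05. fail to reject H0.

n_eff = 14, pos = 4, neg = 10, p = 0.179565, fail to reject H0.


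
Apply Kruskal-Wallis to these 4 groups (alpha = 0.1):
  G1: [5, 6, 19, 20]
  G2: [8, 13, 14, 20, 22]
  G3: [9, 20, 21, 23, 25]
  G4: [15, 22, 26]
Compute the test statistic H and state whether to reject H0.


Step 1: Combine all N = 17 observations and assign midranks.
sorted (value, group, rank): (5,G1,1), (6,G1,2), (8,G2,3), (9,G3,4), (13,G2,5), (14,G2,6), (15,G4,7), (19,G1,8), (20,G1,10), (20,G2,10), (20,G3,10), (21,G3,12), (22,G2,13.5), (22,G4,13.5), (23,G3,15), (25,G3,16), (26,G4,17)
Step 2: Sum ranks within each group.
R_1 = 21 (n_1 = 4)
R_2 = 37.5 (n_2 = 5)
R_3 = 57 (n_3 = 5)
R_4 = 37.5 (n_4 = 3)
Step 3: H = 12/(N(N+1)) * sum(R_i^2/n_i) - 3(N+1)
     = 12/(17*18) * (21^2/4 + 37.5^2/5 + 57^2/5 + 37.5^2/3) - 3*18
     = 0.039216 * 1510.05 - 54
     = 5.217647.
Step 4: Ties present; correction factor C = 1 - 30/(17^3 - 17) = 0.993873. Corrected H = 5.217647 / 0.993873 = 5.249815.
Step 5: Under H0, H ~ chi^2(3); p-value = 0.154392.
Step 6: alpha = 0.1. fail to reject H0.

H = 5.2498, df = 3, p = 0.154392, fail to reject H0.


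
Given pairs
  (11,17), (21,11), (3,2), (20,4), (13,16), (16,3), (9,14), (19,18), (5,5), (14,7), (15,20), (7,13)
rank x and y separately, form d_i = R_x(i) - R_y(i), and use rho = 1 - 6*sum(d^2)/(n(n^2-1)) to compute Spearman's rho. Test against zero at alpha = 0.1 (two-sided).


Step 1: Rank x and y separately (midranks; no ties here).
rank(x): 11->5, 21->12, 3->1, 20->11, 13->6, 16->9, 9->4, 19->10, 5->2, 14->7, 15->8, 7->3
rank(y): 17->10, 11->6, 2->1, 4->3, 16->9, 3->2, 14->8, 18->11, 5->4, 7->5, 20->12, 13->7
Step 2: d_i = R_x(i) - R_y(i); compute d_i^2.
  (5-10)^2=25, (12-6)^2=36, (1-1)^2=0, (11-3)^2=64, (6-9)^2=9, (9-2)^2=49, (4-8)^2=16, (10-11)^2=1, (2-4)^2=4, (7-5)^2=4, (8-12)^2=16, (3-7)^2=16
sum(d^2) = 240.
Step 3: rho = 1 - 6*240 / (12*(12^2 - 1)) = 1 - 1440/1716 = 0.160839.
Step 4: Under H0, t = rho * sqrt((n-2)/(1-rho^2)) = 0.5153 ~ t(10).
Step 5: Two-sided p-value from the t-distribution with 10 df = 0.617523.
Step 6: alpha = 0.1. fail to reject H0.

rho = 0.1608, p = 0.617523, fail to reject H0 at alpha = 0.1.


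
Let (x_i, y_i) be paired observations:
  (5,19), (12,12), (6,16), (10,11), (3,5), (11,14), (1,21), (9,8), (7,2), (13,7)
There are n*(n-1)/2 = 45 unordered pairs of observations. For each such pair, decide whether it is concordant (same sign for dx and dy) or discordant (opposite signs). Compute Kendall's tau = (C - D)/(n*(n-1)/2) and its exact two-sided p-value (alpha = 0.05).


Step 1: Enumerate the 45 unordered pairs (i,j) with i<j and classify each by sign(x_j-x_i) * sign(y_j-y_i).
  (1,2):dx=+7,dy=-7->D; (1,3):dx=+1,dy=-3->D; (1,4):dx=+5,dy=-8->D; (1,5):dx=-2,dy=-14->C
  (1,6):dx=+6,dy=-5->D; (1,7):dx=-4,dy=+2->D; (1,8):dx=+4,dy=-11->D; (1,9):dx=+2,dy=-17->D
  (1,10):dx=+8,dy=-12->D; (2,3):dx=-6,dy=+4->D; (2,4):dx=-2,dy=-1->C; (2,5):dx=-9,dy=-7->C
  (2,6):dx=-1,dy=+2->D; (2,7):dx=-11,dy=+9->D; (2,8):dx=-3,dy=-4->C; (2,9):dx=-5,dy=-10->C
  (2,10):dx=+1,dy=-5->D; (3,4):dx=+4,dy=-5->D; (3,5):dx=-3,dy=-11->C; (3,6):dx=+5,dy=-2->D
  (3,7):dx=-5,dy=+5->D; (3,8):dx=+3,dy=-8->D; (3,9):dx=+1,dy=-14->D; (3,10):dx=+7,dy=-9->D
  (4,5):dx=-7,dy=-6->C; (4,6):dx=+1,dy=+3->C; (4,7):dx=-9,dy=+10->D; (4,8):dx=-1,dy=-3->C
  (4,9):dx=-3,dy=-9->C; (4,10):dx=+3,dy=-4->D; (5,6):dx=+8,dy=+9->C; (5,7):dx=-2,dy=+16->D
  (5,8):dx=+6,dy=+3->C; (5,9):dx=+4,dy=-3->D; (5,10):dx=+10,dy=+2->C; (6,7):dx=-10,dy=+7->D
  (6,8):dx=-2,dy=-6->C; (6,9):dx=-4,dy=-12->C; (6,10):dx=+2,dy=-7->D; (7,8):dx=+8,dy=-13->D
  (7,9):dx=+6,dy=-19->D; (7,10):dx=+12,dy=-14->D; (8,9):dx=-2,dy=-6->C; (8,10):dx=+4,dy=-1->D
  (9,10):dx=+6,dy=+5->C
Step 2: C = 17, D = 28, total pairs = 45.
Step 3: tau = (C - D)/(n(n-1)/2) = (17 - 28)/45 = -0.244444.
Step 4: Exact two-sided p-value (enumerate n! = 3628800 permutations of y under H0): p = 0.380720.
Step 5: alpha = 0.05. fail to reject H0.

tau_b = -0.2444 (C=17, D=28), p = 0.380720, fail to reject H0.


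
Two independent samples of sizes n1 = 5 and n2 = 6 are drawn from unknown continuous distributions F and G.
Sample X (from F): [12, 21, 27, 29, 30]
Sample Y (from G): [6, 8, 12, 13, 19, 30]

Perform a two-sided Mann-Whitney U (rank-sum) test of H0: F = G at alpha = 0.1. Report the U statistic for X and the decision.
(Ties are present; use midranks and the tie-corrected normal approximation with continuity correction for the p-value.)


Step 1: Combine and sort all 11 observations; assign midranks.
sorted (value, group): (6,Y), (8,Y), (12,X), (12,Y), (13,Y), (19,Y), (21,X), (27,X), (29,X), (30,X), (30,Y)
ranks: 6->1, 8->2, 12->3.5, 12->3.5, 13->5, 19->6, 21->7, 27->8, 29->9, 30->10.5, 30->10.5
Step 2: Rank sum for X: R1 = 3.5 + 7 + 8 + 9 + 10.5 = 38.
Step 3: U_X = R1 - n1(n1+1)/2 = 38 - 5*6/2 = 38 - 15 = 23.
       U_Y = n1*n2 - U_X = 30 - 23 = 7.
Step 4: Ties are present, so use the tie-corrected normal approximation (with continuity correction) for the p-value.
Step 5: p-value = 0.168954; compare to alpha = 0.1. fail to reject H0.

U_X = 23, p = 0.168954, fail to reject H0 at alpha = 0.1.


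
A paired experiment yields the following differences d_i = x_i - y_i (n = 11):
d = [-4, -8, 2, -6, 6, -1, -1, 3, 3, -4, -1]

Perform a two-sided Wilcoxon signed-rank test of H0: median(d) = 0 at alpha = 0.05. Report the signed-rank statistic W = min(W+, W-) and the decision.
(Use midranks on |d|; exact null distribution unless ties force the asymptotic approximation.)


Step 1: Drop any zero differences (none here) and take |d_i|.
|d| = [4, 8, 2, 6, 6, 1, 1, 3, 3, 4, 1]
Step 2: Midrank |d_i| (ties get averaged ranks).
ranks: |4|->7.5, |8|->11, |2|->4, |6|->9.5, |6|->9.5, |1|->2, |1|->2, |3|->5.5, |3|->5.5, |4|->7.5, |1|->2
Step 3: Attach original signs; sum ranks with positive sign and with negative sign.
W+ = 4 + 9.5 + 5.5 + 5.5 = 24.5
W- = 7.5 + 11 + 9.5 + 2 + 2 + 7.5 + 2 = 41.5
(Check: W+ + W- = 66 should equal n(n+1)/2 = 66.)
Step 4: Test statistic W = min(W+, W-) = 24.5.
Step 5: Ties in |d|, so use the tie-corrected normal approximation.
        E[W] = n(n+1)/4 = 11*12/4 = 33.
        Tie groups: |d|=1 (t=3), |d|=3 (t=2), |d|=4 (t=2), |d|=6 (t=2); sum(t^3 - t) = 42.
        Var[W] = n(n+1)(2n+1)/24 - sum(t^3-t)/48 = 3036/24 - 42/48 = 125.625.
        z = (W - E[W]) / sqrt(Var[W]) = (24.5 - 33) / 11.2083 = -0.7584.
        Two-sided p = 2*Phi(z) = 0.448230.
Step 6: alpha = 0.05. fail to reject H0.

W+ = 24.5, W- = 41.5, W = min = 24.5, p = 0.448230, fail to reject H0.


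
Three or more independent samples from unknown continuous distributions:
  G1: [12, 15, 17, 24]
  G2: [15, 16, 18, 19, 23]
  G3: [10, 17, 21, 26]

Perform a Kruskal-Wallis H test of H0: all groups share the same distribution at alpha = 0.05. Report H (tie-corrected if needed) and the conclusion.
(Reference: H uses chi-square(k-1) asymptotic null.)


Step 1: Combine all N = 13 observations and assign midranks.
sorted (value, group, rank): (10,G3,1), (12,G1,2), (15,G1,3.5), (15,G2,3.5), (16,G2,5), (17,G1,6.5), (17,G3,6.5), (18,G2,8), (19,G2,9), (21,G3,10), (23,G2,11), (24,G1,12), (26,G3,13)
Step 2: Sum ranks within each group.
R_1 = 24 (n_1 = 4)
R_2 = 36.5 (n_2 = 5)
R_3 = 30.5 (n_3 = 4)
Step 3: H = 12/(N(N+1)) * sum(R_i^2/n_i) - 3(N+1)
     = 12/(13*14) * (24^2/4 + 36.5^2/5 + 30.5^2/4) - 3*14
     = 0.065934 * 643.013 - 42
     = 0.396429.
Step 4: Ties present; correction factor C = 1 - 12/(13^3 - 13) = 0.994505. Corrected H = 0.396429 / 0.994505 = 0.398619.
Step 5: Under H0, H ~ chi^2(2); p-value = 0.819296.
Step 6: alpha = 0.05. fail to reject H0.

H = 0.3986, df = 2, p = 0.819296, fail to reject H0.


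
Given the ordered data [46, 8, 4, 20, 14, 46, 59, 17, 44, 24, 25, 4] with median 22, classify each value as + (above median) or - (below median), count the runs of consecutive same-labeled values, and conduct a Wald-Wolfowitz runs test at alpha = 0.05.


Step 1: Compute median = 22; label A = above, B = below.
Labels in order: ABBBBAABAAAB  (n_A = 6, n_B = 6)
Step 2: Count runs R = 6.
Step 3: Under H0 (random ordering), E[R] = 2*n_A*n_B/(n_A+n_B) + 1 = 2*6*6/12 + 1 = 7.0000.
        Var[R] = 2*n_A*n_B*(2*n_A*n_B - n_A - n_B) / ((n_A+n_B)^2 * (n_A+n_B-1)) = 4320/1584 = 2.7273.
        SD[R] = 1.6514.
Step 4: Continuity-corrected z = (R + 0.5 - E[R]) / SD[R] = (6 + 0.5 - 7.0000) / 1.6514 = -0.3028.
Step 5: Two-sided p-value via normal approximation = 2*(1 - Phi(|z|)) = 0.762069.
Step 6: alpha = 0.05. fail to reject H0.

R = 6, z = -0.3028, p = 0.762069, fail to reject H0.


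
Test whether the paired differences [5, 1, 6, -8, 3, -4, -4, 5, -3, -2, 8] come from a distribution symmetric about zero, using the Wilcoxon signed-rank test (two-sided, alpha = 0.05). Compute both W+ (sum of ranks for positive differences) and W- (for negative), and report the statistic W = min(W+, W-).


Step 1: Drop any zero differences (none here) and take |d_i|.
|d| = [5, 1, 6, 8, 3, 4, 4, 5, 3, 2, 8]
Step 2: Midrank |d_i| (ties get averaged ranks).
ranks: |5|->7.5, |1|->1, |6|->9, |8|->10.5, |3|->3.5, |4|->5.5, |4|->5.5, |5|->7.5, |3|->3.5, |2|->2, |8|->10.5
Step 3: Attach original signs; sum ranks with positive sign and with negative sign.
W+ = 7.5 + 1 + 9 + 3.5 + 7.5 + 10.5 = 39
W- = 10.5 + 5.5 + 5.5 + 3.5 + 2 = 27
(Check: W+ + W- = 66 should equal n(n+1)/2 = 66.)
Step 4: Test statistic W = min(W+, W-) = 27.
Step 5: Ties in |d|, so use the tie-corrected normal approximation.
        E[W] = n(n+1)/4 = 11*12/4 = 33.
        Tie groups: |d|=3 (t=2), |d|=4 (t=2), |d|=5 (t=2), |d|=8 (t=2); sum(t^3 - t) = 24.
        Var[W] = n(n+1)(2n+1)/24 - sum(t^3-t)/48 = 3036/24 - 24/48 = 126.
        z = (W - E[W]) / sqrt(Var[W]) = (27 - 33) / 11.2250 = -0.5345.
        Two-sided p = 2*Phi(z) = 0.592980.
Step 6: alpha = 0.05. fail to reject H0.

W+ = 39, W- = 27, W = min = 27, p = 0.592980, fail to reject H0.


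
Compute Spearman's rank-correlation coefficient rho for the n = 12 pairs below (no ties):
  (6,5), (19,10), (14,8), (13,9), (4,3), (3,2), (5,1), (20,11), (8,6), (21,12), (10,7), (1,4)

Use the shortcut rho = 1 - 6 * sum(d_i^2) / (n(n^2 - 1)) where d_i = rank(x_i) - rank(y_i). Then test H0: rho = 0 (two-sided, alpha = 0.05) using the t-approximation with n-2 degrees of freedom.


Step 1: Rank x and y separately (midranks; no ties here).
rank(x): 6->5, 19->10, 14->9, 13->8, 4->3, 3->2, 5->4, 20->11, 8->6, 21->12, 10->7, 1->1
rank(y): 5->5, 10->10, 8->8, 9->9, 3->3, 2->2, 1->1, 11->11, 6->6, 12->12, 7->7, 4->4
Step 2: d_i = R_x(i) - R_y(i); compute d_i^2.
  (5-5)^2=0, (10-10)^2=0, (9-8)^2=1, (8-9)^2=1, (3-3)^2=0, (2-2)^2=0, (4-1)^2=9, (11-11)^2=0, (6-6)^2=0, (12-12)^2=0, (7-7)^2=0, (1-4)^2=9
sum(d^2) = 20.
Step 3: rho = 1 - 6*20 / (12*(12^2 - 1)) = 1 - 120/1716 = 0.930070.
Step 4: Under H0, t = rho * sqrt((n-2)/(1-rho^2)) = 8.0057 ~ t(10).
Step 5: Two-sided p-value from the t-distribution with 10 df = 0.000012.
Step 6: alpha = 0.05. reject H0.

rho = 0.9301, p = 0.000012, reject H0 at alpha = 0.05.


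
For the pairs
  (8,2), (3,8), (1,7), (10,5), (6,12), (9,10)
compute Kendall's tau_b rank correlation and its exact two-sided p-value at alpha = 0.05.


Step 1: Enumerate the 15 unordered pairs (i,j) with i<j and classify each by sign(x_j-x_i) * sign(y_j-y_i).
  (1,2):dx=-5,dy=+6->D; (1,3):dx=-7,dy=+5->D; (1,4):dx=+2,dy=+3->C; (1,5):dx=-2,dy=+10->D
  (1,6):dx=+1,dy=+8->C; (2,3):dx=-2,dy=-1->C; (2,4):dx=+7,dy=-3->D; (2,5):dx=+3,dy=+4->C
  (2,6):dx=+6,dy=+2->C; (3,4):dx=+9,dy=-2->D; (3,5):dx=+5,dy=+5->C; (3,6):dx=+8,dy=+3->C
  (4,5):dx=-4,dy=+7->D; (4,6):dx=-1,dy=+5->D; (5,6):dx=+3,dy=-2->D
Step 2: C = 7, D = 8, total pairs = 15.
Step 3: tau = (C - D)/(n(n-1)/2) = (7 - 8)/15 = -0.066667.
Step 4: Exact two-sided p-value (enumerate n! = 720 permutations of y under H0): p = 1.000000.
Step 5: alpha = 0.05. fail to reject H0.

tau_b = -0.0667 (C=7, D=8), p = 1.000000, fail to reject H0.


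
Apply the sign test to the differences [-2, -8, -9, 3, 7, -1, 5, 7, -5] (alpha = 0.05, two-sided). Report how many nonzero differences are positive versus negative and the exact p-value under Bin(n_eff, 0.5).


Step 1: Discard zero differences. Original n = 9; n_eff = number of nonzero differences = 9.
Nonzero differences (with sign): -2, -8, -9, +3, +7, -1, +5, +7, -5
Step 2: Count signs: positive = 4, negative = 5.
Step 3: Under H0: P(positive) = 0.5, so the number of positives S ~ Bin(9, 0.5).
Step 4: Two-sided exact p-value = sum of Bin(9,0.5) probabilities at or below the observed probability = 1.000000.
Step 5: alpha = 0.05. fail to reject H0.

n_eff = 9, pos = 4, neg = 5, p = 1.000000, fail to reject H0.


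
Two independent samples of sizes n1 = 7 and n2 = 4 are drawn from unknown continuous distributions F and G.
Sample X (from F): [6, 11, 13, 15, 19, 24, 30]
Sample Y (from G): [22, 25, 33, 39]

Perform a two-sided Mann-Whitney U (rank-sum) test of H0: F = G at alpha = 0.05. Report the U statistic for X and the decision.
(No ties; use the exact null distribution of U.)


Step 1: Combine and sort all 11 observations; assign midranks.
sorted (value, group): (6,X), (11,X), (13,X), (15,X), (19,X), (22,Y), (24,X), (25,Y), (30,X), (33,Y), (39,Y)
ranks: 6->1, 11->2, 13->3, 15->4, 19->5, 22->6, 24->7, 25->8, 30->9, 33->10, 39->11
Step 2: Rank sum for X: R1 = 1 + 2 + 3 + 4 + 5 + 7 + 9 = 31.
Step 3: U_X = R1 - n1(n1+1)/2 = 31 - 7*8/2 = 31 - 28 = 3.
       U_Y = n1*n2 - U_X = 28 - 3 = 25.
Step 4: No ties, so the exact null distribution of U (based on enumerating the C(11,7) = 330 equally likely rank assignments) gives the two-sided p-value.
Step 5: p-value = 0.042424; compare to alpha = 0.05. reject H0.

U_X = 3, p = 0.042424, reject H0 at alpha = 0.05.


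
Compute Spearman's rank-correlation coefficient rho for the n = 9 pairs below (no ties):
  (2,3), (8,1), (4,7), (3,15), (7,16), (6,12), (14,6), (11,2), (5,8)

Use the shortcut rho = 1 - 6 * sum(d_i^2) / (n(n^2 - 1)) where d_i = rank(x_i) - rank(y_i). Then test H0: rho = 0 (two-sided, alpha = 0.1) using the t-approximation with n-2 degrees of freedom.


Step 1: Rank x and y separately (midranks; no ties here).
rank(x): 2->1, 8->7, 4->3, 3->2, 7->6, 6->5, 14->9, 11->8, 5->4
rank(y): 3->3, 1->1, 7->5, 15->8, 16->9, 12->7, 6->4, 2->2, 8->6
Step 2: d_i = R_x(i) - R_y(i); compute d_i^2.
  (1-3)^2=4, (7-1)^2=36, (3-5)^2=4, (2-8)^2=36, (6-9)^2=9, (5-7)^2=4, (9-4)^2=25, (8-2)^2=36, (4-6)^2=4
sum(d^2) = 158.
Step 3: rho = 1 - 6*158 / (9*(9^2 - 1)) = 1 - 948/720 = -0.316667.
Step 4: Under H0, t = rho * sqrt((n-2)/(1-rho^2)) = -0.8833 ~ t(7).
Step 5: Two-sided p-value from the t-distribution with 7 df = 0.406397.
Step 6: alpha = 0.1. fail to reject H0.

rho = -0.3167, p = 0.406397, fail to reject H0 at alpha = 0.1.


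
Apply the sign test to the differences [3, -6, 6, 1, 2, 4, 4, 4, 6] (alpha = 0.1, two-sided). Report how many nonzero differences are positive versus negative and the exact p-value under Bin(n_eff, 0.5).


Step 1: Discard zero differences. Original n = 9; n_eff = number of nonzero differences = 9.
Nonzero differences (with sign): +3, -6, +6, +1, +2, +4, +4, +4, +6
Step 2: Count signs: positive = 8, negative = 1.
Step 3: Under H0: P(positive) = 0.5, so the number of positives S ~ Bin(9, 0.5).
Step 4: Two-sided exact p-value = sum of Bin(9,0.5) probabilities at or below the observed probability = 0.039062.
Step 5: alpha = 0.1. reject H0.

n_eff = 9, pos = 8, neg = 1, p = 0.039062, reject H0.


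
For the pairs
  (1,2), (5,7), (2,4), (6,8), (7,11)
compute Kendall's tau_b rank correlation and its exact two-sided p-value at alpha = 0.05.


Step 1: Enumerate the 10 unordered pairs (i,j) with i<j and classify each by sign(x_j-x_i) * sign(y_j-y_i).
  (1,2):dx=+4,dy=+5->C; (1,3):dx=+1,dy=+2->C; (1,4):dx=+5,dy=+6->C; (1,5):dx=+6,dy=+9->C
  (2,3):dx=-3,dy=-3->C; (2,4):dx=+1,dy=+1->C; (2,5):dx=+2,dy=+4->C; (3,4):dx=+4,dy=+4->C
  (3,5):dx=+5,dy=+7->C; (4,5):dx=+1,dy=+3->C
Step 2: C = 10, D = 0, total pairs = 10.
Step 3: tau = (C - D)/(n(n-1)/2) = (10 - 0)/10 = 1.000000.
Step 4: Exact two-sided p-value (enumerate n! = 120 permutations of y under H0): p = 0.016667.
Step 5: alpha = 0.05. reject H0.

tau_b = 1.0000 (C=10, D=0), p = 0.016667, reject H0.


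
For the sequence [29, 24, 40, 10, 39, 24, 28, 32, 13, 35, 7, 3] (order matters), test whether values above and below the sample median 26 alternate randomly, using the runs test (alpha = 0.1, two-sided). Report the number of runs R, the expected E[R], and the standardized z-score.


Step 1: Compute median = 26; label A = above, B = below.
Labels in order: ABABABAABABB  (n_A = 6, n_B = 6)
Step 2: Count runs R = 10.
Step 3: Under H0 (random ordering), E[R] = 2*n_A*n_B/(n_A+n_B) + 1 = 2*6*6/12 + 1 = 7.0000.
        Var[R] = 2*n_A*n_B*(2*n_A*n_B - n_A - n_B) / ((n_A+n_B)^2 * (n_A+n_B-1)) = 4320/1584 = 2.7273.
        SD[R] = 1.6514.
Step 4: Continuity-corrected z = (R - 0.5 - E[R]) / SD[R] = (10 - 0.5 - 7.0000) / 1.6514 = 1.5138.
Step 5: Two-sided p-value via normal approximation = 2*(1 - Phi(|z|)) = 0.130070.
Step 6: alpha = 0.1. fail to reject H0.

R = 10, z = 1.5138, p = 0.130070, fail to reject H0.


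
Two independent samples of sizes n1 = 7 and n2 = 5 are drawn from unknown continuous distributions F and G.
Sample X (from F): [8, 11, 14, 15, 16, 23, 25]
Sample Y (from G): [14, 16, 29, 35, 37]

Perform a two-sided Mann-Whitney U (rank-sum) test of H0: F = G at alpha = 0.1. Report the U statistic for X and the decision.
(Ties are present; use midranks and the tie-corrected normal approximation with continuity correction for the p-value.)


Step 1: Combine and sort all 12 observations; assign midranks.
sorted (value, group): (8,X), (11,X), (14,X), (14,Y), (15,X), (16,X), (16,Y), (23,X), (25,X), (29,Y), (35,Y), (37,Y)
ranks: 8->1, 11->2, 14->3.5, 14->3.5, 15->5, 16->6.5, 16->6.5, 23->8, 25->9, 29->10, 35->11, 37->12
Step 2: Rank sum for X: R1 = 1 + 2 + 3.5 + 5 + 6.5 + 8 + 9 = 35.
Step 3: U_X = R1 - n1(n1+1)/2 = 35 - 7*8/2 = 35 - 28 = 7.
       U_Y = n1*n2 - U_X = 35 - 7 = 28.
Step 4: Ties are present, so use the tie-corrected normal approximation (with continuity correction) for the p-value.
Step 5: p-value = 0.103164; compare to alpha = 0.1. fail to reject H0.

U_X = 7, p = 0.103164, fail to reject H0 at alpha = 0.1.


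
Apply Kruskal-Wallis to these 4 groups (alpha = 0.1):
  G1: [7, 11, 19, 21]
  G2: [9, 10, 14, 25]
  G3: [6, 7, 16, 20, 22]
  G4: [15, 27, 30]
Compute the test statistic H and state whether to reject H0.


Step 1: Combine all N = 16 observations and assign midranks.
sorted (value, group, rank): (6,G3,1), (7,G1,2.5), (7,G3,2.5), (9,G2,4), (10,G2,5), (11,G1,6), (14,G2,7), (15,G4,8), (16,G3,9), (19,G1,10), (20,G3,11), (21,G1,12), (22,G3,13), (25,G2,14), (27,G4,15), (30,G4,16)
Step 2: Sum ranks within each group.
R_1 = 30.5 (n_1 = 4)
R_2 = 30 (n_2 = 4)
R_3 = 36.5 (n_3 = 5)
R_4 = 39 (n_4 = 3)
Step 3: H = 12/(N(N+1)) * sum(R_i^2/n_i) - 3(N+1)
     = 12/(16*17) * (30.5^2/4 + 30^2/4 + 36.5^2/5 + 39^2/3) - 3*17
     = 0.044118 * 1231.01 - 51
     = 3.309375.
Step 4: Ties present; correction factor C = 1 - 6/(16^3 - 16) = 0.998529. Corrected H = 3.309375 / 0.998529 = 3.314249.
Step 5: Under H0, H ~ chi^2(3); p-value = 0.345664.
Step 6: alpha = 0.1. fail to reject H0.

H = 3.3142, df = 3, p = 0.345664, fail to reject H0.


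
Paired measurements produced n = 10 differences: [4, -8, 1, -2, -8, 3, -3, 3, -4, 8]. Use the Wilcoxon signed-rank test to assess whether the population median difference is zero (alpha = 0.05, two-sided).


Step 1: Drop any zero differences (none here) and take |d_i|.
|d| = [4, 8, 1, 2, 8, 3, 3, 3, 4, 8]
Step 2: Midrank |d_i| (ties get averaged ranks).
ranks: |4|->6.5, |8|->9, |1|->1, |2|->2, |8|->9, |3|->4, |3|->4, |3|->4, |4|->6.5, |8|->9
Step 3: Attach original signs; sum ranks with positive sign and with negative sign.
W+ = 6.5 + 1 + 4 + 4 + 9 = 24.5
W- = 9 + 2 + 9 + 4 + 6.5 = 30.5
(Check: W+ + W- = 55 should equal n(n+1)/2 = 55.)
Step 4: Test statistic W = min(W+, W-) = 24.5.
Step 5: Ties in |d|, so use the tie-corrected normal approximation.
        E[W] = n(n+1)/4 = 10*11/4 = 27.5.
        Tie groups: |d|=3 (t=3), |d|=4 (t=2), |d|=8 (t=3); sum(t^3 - t) = 54.
        Var[W] = n(n+1)(2n+1)/24 - sum(t^3-t)/48 = 2310/24 - 54/48 = 95.125.
        z = (W - E[W]) / sqrt(Var[W]) = (24.5 - 27.5) / 9.7532 = -0.3076.
        Two-sided p = 2*Phi(z) = 0.758393.
Step 6: alpha = 0.05. fail to reject H0.

W+ = 24.5, W- = 30.5, W = min = 24.5, p = 0.758393, fail to reject H0.


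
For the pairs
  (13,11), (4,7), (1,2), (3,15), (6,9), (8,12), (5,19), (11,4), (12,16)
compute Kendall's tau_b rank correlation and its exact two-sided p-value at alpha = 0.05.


Step 1: Enumerate the 36 unordered pairs (i,j) with i<j and classify each by sign(x_j-x_i) * sign(y_j-y_i).
  (1,2):dx=-9,dy=-4->C; (1,3):dx=-12,dy=-9->C; (1,4):dx=-10,dy=+4->D; (1,5):dx=-7,dy=-2->C
  (1,6):dx=-5,dy=+1->D; (1,7):dx=-8,dy=+8->D; (1,8):dx=-2,dy=-7->C; (1,9):dx=-1,dy=+5->D
  (2,3):dx=-3,dy=-5->C; (2,4):dx=-1,dy=+8->D; (2,5):dx=+2,dy=+2->C; (2,6):dx=+4,dy=+5->C
  (2,7):dx=+1,dy=+12->C; (2,8):dx=+7,dy=-3->D; (2,9):dx=+8,dy=+9->C; (3,4):dx=+2,dy=+13->C
  (3,5):dx=+5,dy=+7->C; (3,6):dx=+7,dy=+10->C; (3,7):dx=+4,dy=+17->C; (3,8):dx=+10,dy=+2->C
  (3,9):dx=+11,dy=+14->C; (4,5):dx=+3,dy=-6->D; (4,6):dx=+5,dy=-3->D; (4,7):dx=+2,dy=+4->C
  (4,8):dx=+8,dy=-11->D; (4,9):dx=+9,dy=+1->C; (5,6):dx=+2,dy=+3->C; (5,7):dx=-1,dy=+10->D
  (5,8):dx=+5,dy=-5->D; (5,9):dx=+6,dy=+7->C; (6,7):dx=-3,dy=+7->D; (6,8):dx=+3,dy=-8->D
  (6,9):dx=+4,dy=+4->C; (7,8):dx=+6,dy=-15->D; (7,9):dx=+7,dy=-3->D; (8,9):dx=+1,dy=+12->C
Step 2: C = 21, D = 15, total pairs = 36.
Step 3: tau = (C - D)/(n(n-1)/2) = (21 - 15)/36 = 0.166667.
Step 4: Exact two-sided p-value (enumerate n! = 362880 permutations of y under H0): p = 0.612202.
Step 5: alpha = 0.05. fail to reject H0.

tau_b = 0.1667 (C=21, D=15), p = 0.612202, fail to reject H0.


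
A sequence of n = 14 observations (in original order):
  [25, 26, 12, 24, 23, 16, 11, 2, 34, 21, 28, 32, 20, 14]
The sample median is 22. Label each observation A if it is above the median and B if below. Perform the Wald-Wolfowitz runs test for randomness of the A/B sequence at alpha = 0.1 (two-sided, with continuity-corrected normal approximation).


Step 1: Compute median = 22; label A = above, B = below.
Labels in order: AABAABBBABAABB  (n_A = 7, n_B = 7)
Step 2: Count runs R = 8.
Step 3: Under H0 (random ordering), E[R] = 2*n_A*n_B/(n_A+n_B) + 1 = 2*7*7/14 + 1 = 8.0000.
        Var[R] = 2*n_A*n_B*(2*n_A*n_B - n_A - n_B) / ((n_A+n_B)^2 * (n_A+n_B-1)) = 8232/2548 = 3.2308.
        SD[R] = 1.7974.
Step 4: R = E[R], so z = 0 with no continuity correction.
Step 5: Two-sided p-value via normal approximation = 2*(1 - Phi(|z|)) = 1.000000.
Step 6: alpha = 0.1. fail to reject H0.

R = 8, z = 0.0000, p = 1.000000, fail to reject H0.


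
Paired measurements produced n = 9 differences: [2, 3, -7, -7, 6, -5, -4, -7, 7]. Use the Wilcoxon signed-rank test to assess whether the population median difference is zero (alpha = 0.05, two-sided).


Step 1: Drop any zero differences (none here) and take |d_i|.
|d| = [2, 3, 7, 7, 6, 5, 4, 7, 7]
Step 2: Midrank |d_i| (ties get averaged ranks).
ranks: |2|->1, |3|->2, |7|->7.5, |7|->7.5, |6|->5, |5|->4, |4|->3, |7|->7.5, |7|->7.5
Step 3: Attach original signs; sum ranks with positive sign and with negative sign.
W+ = 1 + 2 + 5 + 7.5 = 15.5
W- = 7.5 + 7.5 + 4 + 3 + 7.5 = 29.5
(Check: W+ + W- = 45 should equal n(n+1)/2 = 45.)
Step 4: Test statistic W = min(W+, W-) = 15.5.
Step 5: Ties in |d|, so use the tie-corrected normal approximation.
        E[W] = n(n+1)/4 = 9*10/4 = 22.5.
        Tie groups: |d|=7 (t=4); sum(t^3 - t) = 60.
        Var[W] = n(n+1)(2n+1)/24 - sum(t^3-t)/48 = 1710/24 - 60/48 = 70.
        z = (W - E[W]) / sqrt(Var[W]) = (15.5 - 22.5) / 8.3666 = -0.8367.
        Two-sided p = 2*Phi(z) = 0.402784.
Step 6: alpha = 0.05. fail to reject H0.

W+ = 15.5, W- = 29.5, W = min = 15.5, p = 0.402784, fail to reject H0.


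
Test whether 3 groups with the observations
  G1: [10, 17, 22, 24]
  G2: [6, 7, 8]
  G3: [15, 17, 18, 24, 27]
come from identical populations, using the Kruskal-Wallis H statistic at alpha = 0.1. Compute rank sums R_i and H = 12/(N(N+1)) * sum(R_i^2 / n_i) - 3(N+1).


Step 1: Combine all N = 12 observations and assign midranks.
sorted (value, group, rank): (6,G2,1), (7,G2,2), (8,G2,3), (10,G1,4), (15,G3,5), (17,G1,6.5), (17,G3,6.5), (18,G3,8), (22,G1,9), (24,G1,10.5), (24,G3,10.5), (27,G3,12)
Step 2: Sum ranks within each group.
R_1 = 30 (n_1 = 4)
R_2 = 6 (n_2 = 3)
R_3 = 42 (n_3 = 5)
Step 3: H = 12/(N(N+1)) * sum(R_i^2/n_i) - 3(N+1)
     = 12/(12*13) * (30^2/4 + 6^2/3 + 42^2/5) - 3*13
     = 0.076923 * 589.8 - 39
     = 6.369231.
Step 4: Ties present; correction factor C = 1 - 12/(12^3 - 12) = 0.993007. Corrected H = 6.369231 / 0.993007 = 6.414085.
Step 5: Under H0, H ~ chi^2(2); p-value = 0.040476.
Step 6: alpha = 0.1. reject H0.

H = 6.4141, df = 2, p = 0.040476, reject H0.


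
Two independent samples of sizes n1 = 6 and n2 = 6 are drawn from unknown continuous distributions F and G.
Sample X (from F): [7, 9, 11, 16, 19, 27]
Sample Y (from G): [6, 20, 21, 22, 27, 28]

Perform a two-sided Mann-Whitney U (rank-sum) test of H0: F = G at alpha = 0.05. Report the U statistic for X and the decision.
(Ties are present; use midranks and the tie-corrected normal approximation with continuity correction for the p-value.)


Step 1: Combine and sort all 12 observations; assign midranks.
sorted (value, group): (6,Y), (7,X), (9,X), (11,X), (16,X), (19,X), (20,Y), (21,Y), (22,Y), (27,X), (27,Y), (28,Y)
ranks: 6->1, 7->2, 9->3, 11->4, 16->5, 19->6, 20->7, 21->8, 22->9, 27->10.5, 27->10.5, 28->12
Step 2: Rank sum for X: R1 = 2 + 3 + 4 + 5 + 6 + 10.5 = 30.5.
Step 3: U_X = R1 - n1(n1+1)/2 = 30.5 - 6*7/2 = 30.5 - 21 = 9.5.
       U_Y = n1*n2 - U_X = 36 - 9.5 = 26.5.
Step 4: Ties are present, so use the tie-corrected normal approximation (with continuity correction) for the p-value.
Step 5: p-value = 0.199397; compare to alpha = 0.05. fail to reject H0.

U_X = 9.5, p = 0.199397, fail to reject H0 at alpha = 0.05.


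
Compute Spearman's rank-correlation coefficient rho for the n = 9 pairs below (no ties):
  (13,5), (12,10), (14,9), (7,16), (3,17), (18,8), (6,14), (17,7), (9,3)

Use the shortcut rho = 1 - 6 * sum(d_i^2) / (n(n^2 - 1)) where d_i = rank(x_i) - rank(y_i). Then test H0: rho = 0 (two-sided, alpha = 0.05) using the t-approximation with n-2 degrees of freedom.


Step 1: Rank x and y separately (midranks; no ties here).
rank(x): 13->6, 12->5, 14->7, 7->3, 3->1, 18->9, 6->2, 17->8, 9->4
rank(y): 5->2, 10->6, 9->5, 16->8, 17->9, 8->4, 14->7, 7->3, 3->1
Step 2: d_i = R_x(i) - R_y(i); compute d_i^2.
  (6-2)^2=16, (5-6)^2=1, (7-5)^2=4, (3-8)^2=25, (1-9)^2=64, (9-4)^2=25, (2-7)^2=25, (8-3)^2=25, (4-1)^2=9
sum(d^2) = 194.
Step 3: rho = 1 - 6*194 / (9*(9^2 - 1)) = 1 - 1164/720 = -0.616667.
Step 4: Under H0, t = rho * sqrt((n-2)/(1-rho^2)) = -2.0725 ~ t(7).
Step 5: Two-sided p-value from the t-distribution with 7 df = 0.076929.
Step 6: alpha = 0.05. fail to reject H0.

rho = -0.6167, p = 0.076929, fail to reject H0 at alpha = 0.05.


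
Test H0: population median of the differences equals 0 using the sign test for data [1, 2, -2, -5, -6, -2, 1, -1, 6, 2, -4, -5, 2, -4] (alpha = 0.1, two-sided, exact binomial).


Step 1: Discard zero differences. Original n = 14; n_eff = number of nonzero differences = 14.
Nonzero differences (with sign): +1, +2, -2, -5, -6, -2, +1, -1, +6, +2, -4, -5, +2, -4
Step 2: Count signs: positive = 6, negative = 8.
Step 3: Under H0: P(positive) = 0.5, so the number of positives S ~ Bin(14, 0.5).
Step 4: Two-sided exact p-value = sum of Bin(14,0.5) probabilities at or below the observed probability = 0.790527.
Step 5: alpha = 0.1. fail to reject H0.

n_eff = 14, pos = 6, neg = 8, p = 0.790527, fail to reject H0.


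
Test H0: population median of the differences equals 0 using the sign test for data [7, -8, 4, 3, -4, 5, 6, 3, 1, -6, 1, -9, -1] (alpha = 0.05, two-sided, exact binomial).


Step 1: Discard zero differences. Original n = 13; n_eff = number of nonzero differences = 13.
Nonzero differences (with sign): +7, -8, +4, +3, -4, +5, +6, +3, +1, -6, +1, -9, -1
Step 2: Count signs: positive = 8, negative = 5.
Step 3: Under H0: P(positive) = 0.5, so the number of positives S ~ Bin(13, 0.5).
Step 4: Two-sided exact p-value = sum of Bin(13,0.5) probabilities at or below the observed probability = 0.581055.
Step 5: alpha = 0.05. fail to reject H0.

n_eff = 13, pos = 8, neg = 5, p = 0.581055, fail to reject H0.


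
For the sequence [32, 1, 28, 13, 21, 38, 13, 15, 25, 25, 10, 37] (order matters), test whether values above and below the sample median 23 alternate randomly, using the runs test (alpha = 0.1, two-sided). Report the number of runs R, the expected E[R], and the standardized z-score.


Step 1: Compute median = 23; label A = above, B = below.
Labels in order: ABABBABBAABA  (n_A = 6, n_B = 6)
Step 2: Count runs R = 9.
Step 3: Under H0 (random ordering), E[R] = 2*n_A*n_B/(n_A+n_B) + 1 = 2*6*6/12 + 1 = 7.0000.
        Var[R] = 2*n_A*n_B*(2*n_A*n_B - n_A - n_B) / ((n_A+n_B)^2 * (n_A+n_B-1)) = 4320/1584 = 2.7273.
        SD[R] = 1.6514.
Step 4: Continuity-corrected z = (R - 0.5 - E[R]) / SD[R] = (9 - 0.5 - 7.0000) / 1.6514 = 0.9083.
Step 5: Two-sided p-value via normal approximation = 2*(1 - Phi(|z|)) = 0.363722.
Step 6: alpha = 0.1. fail to reject H0.

R = 9, z = 0.9083, p = 0.363722, fail to reject H0.


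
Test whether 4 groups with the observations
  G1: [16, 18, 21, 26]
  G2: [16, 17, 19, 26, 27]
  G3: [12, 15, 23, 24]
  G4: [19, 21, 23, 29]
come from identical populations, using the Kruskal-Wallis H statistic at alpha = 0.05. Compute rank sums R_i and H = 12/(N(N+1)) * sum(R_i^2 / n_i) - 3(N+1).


Step 1: Combine all N = 17 observations and assign midranks.
sorted (value, group, rank): (12,G3,1), (15,G3,2), (16,G1,3.5), (16,G2,3.5), (17,G2,5), (18,G1,6), (19,G2,7.5), (19,G4,7.5), (21,G1,9.5), (21,G4,9.5), (23,G3,11.5), (23,G4,11.5), (24,G3,13), (26,G1,14.5), (26,G2,14.5), (27,G2,16), (29,G4,17)
Step 2: Sum ranks within each group.
R_1 = 33.5 (n_1 = 4)
R_2 = 46.5 (n_2 = 5)
R_3 = 27.5 (n_3 = 4)
R_4 = 45.5 (n_4 = 4)
Step 3: H = 12/(N(N+1)) * sum(R_i^2/n_i) - 3(N+1)
     = 12/(17*18) * (33.5^2/4 + 46.5^2/5 + 27.5^2/4 + 45.5^2/4) - 3*18
     = 0.039216 * 1419.64 - 54
     = 1.672059.
Step 4: Ties present; correction factor C = 1 - 30/(17^3 - 17) = 0.993873. Corrected H = 1.672059 / 0.993873 = 1.682367.
Step 5: Under H0, H ~ chi^2(3); p-value = 0.640861.
Step 6: alpha = 0.05. fail to reject H0.

H = 1.6824, df = 3, p = 0.640861, fail to reject H0.


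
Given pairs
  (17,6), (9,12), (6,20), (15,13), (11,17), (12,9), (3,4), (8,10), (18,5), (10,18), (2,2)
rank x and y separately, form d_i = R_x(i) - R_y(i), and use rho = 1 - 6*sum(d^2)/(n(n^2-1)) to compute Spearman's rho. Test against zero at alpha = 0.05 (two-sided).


Step 1: Rank x and y separately (midranks; no ties here).
rank(x): 17->10, 9->5, 6->3, 15->9, 11->7, 12->8, 3->2, 8->4, 18->11, 10->6, 2->1
rank(y): 6->4, 12->7, 20->11, 13->8, 17->9, 9->5, 4->2, 10->6, 5->3, 18->10, 2->1
Step 2: d_i = R_x(i) - R_y(i); compute d_i^2.
  (10-4)^2=36, (5-7)^2=4, (3-11)^2=64, (9-8)^2=1, (7-9)^2=4, (8-5)^2=9, (2-2)^2=0, (4-6)^2=4, (11-3)^2=64, (6-10)^2=16, (1-1)^2=0
sum(d^2) = 202.
Step 3: rho = 1 - 6*202 / (11*(11^2 - 1)) = 1 - 1212/1320 = 0.081818.
Step 4: Under H0, t = rho * sqrt((n-2)/(1-rho^2)) = 0.2463 ~ t(9).
Step 5: Two-sided p-value from the t-distribution with 9 df = 0.810990.
Step 6: alpha = 0.05. fail to reject H0.

rho = 0.0818, p = 0.810990, fail to reject H0 at alpha = 0.05.


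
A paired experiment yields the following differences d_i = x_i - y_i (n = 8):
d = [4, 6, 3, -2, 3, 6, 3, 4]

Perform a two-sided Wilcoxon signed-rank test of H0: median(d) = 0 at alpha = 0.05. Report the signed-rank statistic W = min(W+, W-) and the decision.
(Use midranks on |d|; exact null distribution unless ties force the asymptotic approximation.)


Step 1: Drop any zero differences (none here) and take |d_i|.
|d| = [4, 6, 3, 2, 3, 6, 3, 4]
Step 2: Midrank |d_i| (ties get averaged ranks).
ranks: |4|->5.5, |6|->7.5, |3|->3, |2|->1, |3|->3, |6|->7.5, |3|->3, |4|->5.5
Step 3: Attach original signs; sum ranks with positive sign and with negative sign.
W+ = 5.5 + 7.5 + 3 + 3 + 7.5 + 3 + 5.5 = 35
W- = 1 = 1
(Check: W+ + W- = 36 should equal n(n+1)/2 = 36.)
Step 4: Test statistic W = min(W+, W-) = 1.
Step 5: Ties in |d|, so use the tie-corrected normal approximation.
        E[W] = n(n+1)/4 = 8*9/4 = 18.
        Tie groups: |d|=3 (t=3), |d|=4 (t=2), |d|=6 (t=2); sum(t^3 - t) = 36.
        Var[W] = n(n+1)(2n+1)/24 - sum(t^3-t)/48 = 1224/24 - 36/48 = 50.25.
        z = (W - E[W]) / sqrt(Var[W]) = (1 - 18) / 7.0887 = -2.3982.
        Two-sided p = 2*Phi(z) = 0.016477.
Step 6: alpha = 0.05. reject H0.

W+ = 35, W- = 1, W = min = 1, p = 0.016477, reject H0.


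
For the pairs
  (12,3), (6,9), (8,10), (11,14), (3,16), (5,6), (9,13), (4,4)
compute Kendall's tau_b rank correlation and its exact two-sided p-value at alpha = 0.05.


Step 1: Enumerate the 28 unordered pairs (i,j) with i<j and classify each by sign(x_j-x_i) * sign(y_j-y_i).
  (1,2):dx=-6,dy=+6->D; (1,3):dx=-4,dy=+7->D; (1,4):dx=-1,dy=+11->D; (1,5):dx=-9,dy=+13->D
  (1,6):dx=-7,dy=+3->D; (1,7):dx=-3,dy=+10->D; (1,8):dx=-8,dy=+1->D; (2,3):dx=+2,dy=+1->C
  (2,4):dx=+5,dy=+5->C; (2,5):dx=-3,dy=+7->D; (2,6):dx=-1,dy=-3->C; (2,7):dx=+3,dy=+4->C
  (2,8):dx=-2,dy=-5->C; (3,4):dx=+3,dy=+4->C; (3,5):dx=-5,dy=+6->D; (3,6):dx=-3,dy=-4->C
  (3,7):dx=+1,dy=+3->C; (3,8):dx=-4,dy=-6->C; (4,5):dx=-8,dy=+2->D; (4,6):dx=-6,dy=-8->C
  (4,7):dx=-2,dy=-1->C; (4,8):dx=-7,dy=-10->C; (5,6):dx=+2,dy=-10->D; (5,7):dx=+6,dy=-3->D
  (5,8):dx=+1,dy=-12->D; (6,7):dx=+4,dy=+7->C; (6,8):dx=-1,dy=-2->C; (7,8):dx=-5,dy=-9->C
Step 2: C = 15, D = 13, total pairs = 28.
Step 3: tau = (C - D)/(n(n-1)/2) = (15 - 13)/28 = 0.071429.
Step 4: Exact two-sided p-value (enumerate n! = 40320 permutations of y under H0): p = 0.904861.
Step 5: alpha = 0.05. fail to reject H0.

tau_b = 0.0714 (C=15, D=13), p = 0.904861, fail to reject H0.
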